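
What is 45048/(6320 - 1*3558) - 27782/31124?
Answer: 331335017/21491122 ≈ 15.417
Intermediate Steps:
45048/(6320 - 1*3558) - 27782/31124 = 45048/(6320 - 3558) - 27782*1/31124 = 45048/2762 - 13891/15562 = 45048*(1/2762) - 13891/15562 = 22524/1381 - 13891/15562 = 331335017/21491122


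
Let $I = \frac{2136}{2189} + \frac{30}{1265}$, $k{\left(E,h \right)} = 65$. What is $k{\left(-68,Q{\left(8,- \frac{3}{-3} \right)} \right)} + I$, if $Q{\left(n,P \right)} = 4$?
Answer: $\frac{3322877}{50347} \approx 66.0$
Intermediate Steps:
$I = \frac{50322}{50347}$ ($I = 2136 \cdot \frac{1}{2189} + 30 \cdot \frac{1}{1265} = \frac{2136}{2189} + \frac{6}{253} = \frac{50322}{50347} \approx 0.9995$)
$k{\left(-68,Q{\left(8,- \frac{3}{-3} \right)} \right)} + I = 65 + \frac{50322}{50347} = \frac{3322877}{50347}$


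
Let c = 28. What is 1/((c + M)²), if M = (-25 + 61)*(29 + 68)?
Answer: 1/12390400 ≈ 8.0708e-8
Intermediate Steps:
M = 3492 (M = 36*97 = 3492)
1/((c + M)²) = 1/((28 + 3492)²) = 1/(3520²) = 1/12390400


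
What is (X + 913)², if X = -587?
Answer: 106276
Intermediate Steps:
(X + 913)² = (-587 + 913)² = 326² = 106276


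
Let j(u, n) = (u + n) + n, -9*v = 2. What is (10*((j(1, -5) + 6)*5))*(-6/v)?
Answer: -4050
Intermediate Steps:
v = -2/9 (v = -1/9*2 = -2/9 ≈ -0.22222)
j(u, n) = u + 2*n (j(u, n) = (n + u) + n = u + 2*n)
(10*((j(1, -5) + 6)*5))*(-6/v) = (10*(((1 + 2*(-5)) + 6)*5))*(-6/(-2/9)) = (10*(((1 - 10) + 6)*5))*(-6*(-9/2)) = (10*((-9 + 6)*5))*27 = (10*(-3*5))*27 = (10*(-15))*27 = -150*27 = -4050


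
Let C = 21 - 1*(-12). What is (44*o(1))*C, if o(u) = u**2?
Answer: 1452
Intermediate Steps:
C = 33 (C = 21 + 12 = 33)
(44*o(1))*C = (44*1**2)*33 = (44*1)*33 = 44*33 = 1452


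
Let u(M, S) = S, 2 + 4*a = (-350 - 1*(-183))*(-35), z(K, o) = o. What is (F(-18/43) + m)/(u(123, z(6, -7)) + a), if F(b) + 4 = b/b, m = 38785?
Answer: 155128/5815 ≈ 26.677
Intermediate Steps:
a = 5843/4 (a = -½ + ((-350 - 1*(-183))*(-35))/4 = -½ + ((-350 + 183)*(-35))/4 = -½ + (-167*(-35))/4 = -½ + (¼)*5845 = -½ + 5845/4 = 5843/4 ≈ 1460.8)
F(b) = -3 (F(b) = -4 + b/b = -4 + 1 = -3)
(F(-18/43) + m)/(u(123, z(6, -7)) + a) = (-3 + 38785)/(-7 + 5843/4) = 38782/(5815/4) = 38782*(4/5815) = 155128/5815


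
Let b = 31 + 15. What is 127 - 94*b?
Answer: -4197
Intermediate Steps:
b = 46
127 - 94*b = 127 - 94*46 = 127 - 4324 = -4197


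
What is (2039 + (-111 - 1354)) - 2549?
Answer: -1975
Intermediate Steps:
(2039 + (-111 - 1354)) - 2549 = (2039 - 1465) - 2549 = 574 - 2549 = -1975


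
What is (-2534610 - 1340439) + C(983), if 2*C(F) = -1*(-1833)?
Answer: -7748265/2 ≈ -3.8741e+6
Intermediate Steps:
C(F) = 1833/2 (C(F) = (-1*(-1833))/2 = (½)*1833 = 1833/2)
(-2534610 - 1340439) + C(983) = (-2534610 - 1340439) + 1833/2 = -3875049 + 1833/2 = -7748265/2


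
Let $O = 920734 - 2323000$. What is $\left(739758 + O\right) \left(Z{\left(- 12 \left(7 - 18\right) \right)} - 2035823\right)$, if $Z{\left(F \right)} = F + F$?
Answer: $1348574121972$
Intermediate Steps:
$Z{\left(F \right)} = 2 F$
$O = -1402266$ ($O = 920734 - 2323000 = -1402266$)
$\left(739758 + O\right) \left(Z{\left(- 12 \left(7 - 18\right) \right)} - 2035823\right) = \left(739758 - 1402266\right) \left(2 \left(- 12 \left(7 - 18\right)\right) - 2035823\right) = - 662508 \left(2 \left(\left(-12\right) \left(-11\right)\right) - 2035823\right) = - 662508 \left(2 \cdot 132 - 2035823\right) = - 662508 \left(264 - 2035823\right) = \left(-662508\right) \left(-2035559\right) = 1348574121972$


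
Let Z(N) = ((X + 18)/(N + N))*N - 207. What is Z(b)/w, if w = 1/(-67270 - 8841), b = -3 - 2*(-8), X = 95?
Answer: 22909411/2 ≈ 1.1455e+7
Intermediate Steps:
b = 13 (b = -3 + 16 = 13)
w = -1/76111 (w = 1/(-76111) = -1/76111 ≈ -1.3139e-5)
Z(N) = -301/2 (Z(N) = ((95 + 18)/(N + N))*N - 207 = (113/((2*N)))*N - 207 = (113*(1/(2*N)))*N - 207 = (113/(2*N))*N - 207 = 113/2 - 207 = -301/2)
Z(b)/w = -301/(2*(-1/76111)) = -301/2*(-76111) = 22909411/2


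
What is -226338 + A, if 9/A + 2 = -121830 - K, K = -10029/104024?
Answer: -2868481502525598/12673441939 ≈ -2.2634e+5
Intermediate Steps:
K = -10029/104024 (K = -10029*1/104024 = -10029/104024 ≈ -0.096410)
A = -936216/12673441939 (A = 9/(-2 + (-121830 - 1*(-10029/104024))) = 9/(-2 + (-121830 + 10029/104024)) = 9/(-2 - 12673233891/104024) = 9/(-12673441939/104024) = 9*(-104024/12673441939) = -936216/12673441939 ≈ -7.3872e-5)
-226338 + A = -226338 - 936216/12673441939 = -2868481502525598/12673441939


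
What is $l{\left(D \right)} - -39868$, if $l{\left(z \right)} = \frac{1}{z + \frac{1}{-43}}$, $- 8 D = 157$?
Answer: $\frac{269467468}{6759} \approx 39868.0$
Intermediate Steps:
$D = - \frac{157}{8}$ ($D = \left(- \frac{1}{8}\right) 157 = - \frac{157}{8} \approx -19.625$)
$l{\left(z \right)} = \frac{1}{- \frac{1}{43} + z}$ ($l{\left(z \right)} = \frac{1}{z - \frac{1}{43}} = \frac{1}{- \frac{1}{43} + z}$)
$l{\left(D \right)} - -39868 = \frac{43}{-1 + 43 \left(- \frac{157}{8}\right)} - -39868 = \frac{43}{-1 - \frac{6751}{8}} + 39868 = \frac{43}{- \frac{6759}{8}} + 39868 = 43 \left(- \frac{8}{6759}\right) + 39868 = - \frac{344}{6759} + 39868 = \frac{269467468}{6759}$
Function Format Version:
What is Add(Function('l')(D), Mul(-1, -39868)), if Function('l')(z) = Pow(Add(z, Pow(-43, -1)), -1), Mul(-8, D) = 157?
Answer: Rational(269467468, 6759) ≈ 39868.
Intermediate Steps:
D = Rational(-157, 8) (D = Mul(Rational(-1, 8), 157) = Rational(-157, 8) ≈ -19.625)
Function('l')(z) = Pow(Add(Rational(-1, 43), z), -1) (Function('l')(z) = Pow(Add(z, Rational(-1, 43)), -1) = Pow(Add(Rational(-1, 43), z), -1))
Add(Function('l')(D), Mul(-1, -39868)) = Add(Mul(43, Pow(Add(-1, Mul(43, Rational(-157, 8))), -1)), Mul(-1, -39868)) = Add(Mul(43, Pow(Add(-1, Rational(-6751, 8)), -1)), 39868) = Add(Mul(43, Pow(Rational(-6759, 8), -1)), 39868) = Add(Mul(43, Rational(-8, 6759)), 39868) = Add(Rational(-344, 6759), 39868) = Rational(269467468, 6759)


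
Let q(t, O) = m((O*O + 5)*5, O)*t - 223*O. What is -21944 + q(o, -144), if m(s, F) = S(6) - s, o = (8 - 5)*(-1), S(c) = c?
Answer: 321265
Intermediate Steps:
o = -3 (o = 3*(-1) = -3)
m(s, F) = 6 - s
q(t, O) = -223*O + t*(-19 - 5*O**2) (q(t, O) = (6 - (O*O + 5)*5)*t - 223*O = (6 - (O**2 + 5)*5)*t - 223*O = (6 - (5 + O**2)*5)*t - 223*O = (6 - (25 + 5*O**2))*t - 223*O = (6 + (-25 - 5*O**2))*t - 223*O = (-19 - 5*O**2)*t - 223*O = t*(-19 - 5*O**2) - 223*O = -223*O + t*(-19 - 5*O**2))
-21944 + q(o, -144) = -21944 + (-223*(-144) - 1*(-3)*(19 + 5*(-144)**2)) = -21944 + (32112 - 1*(-3)*(19 + 5*20736)) = -21944 + (32112 - 1*(-3)*(19 + 103680)) = -21944 + (32112 - 1*(-3)*103699) = -21944 + (32112 + 311097) = -21944 + 343209 = 321265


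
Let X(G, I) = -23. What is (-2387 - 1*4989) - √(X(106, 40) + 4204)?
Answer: -7376 - √4181 ≈ -7440.7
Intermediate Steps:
(-2387 - 1*4989) - √(X(106, 40) + 4204) = (-2387 - 1*4989) - √(-23 + 4204) = (-2387 - 4989) - √4181 = -7376 - √4181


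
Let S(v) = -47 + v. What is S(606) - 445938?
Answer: -445379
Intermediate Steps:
S(606) - 445938 = (-47 + 606) - 445938 = 559 - 445938 = -445379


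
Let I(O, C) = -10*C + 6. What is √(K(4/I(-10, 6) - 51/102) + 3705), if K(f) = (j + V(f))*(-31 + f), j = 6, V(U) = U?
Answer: √10304215/54 ≈ 59.445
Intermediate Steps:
I(O, C) = 6 - 10*C
K(f) = (-31 + f)*(6 + f) (K(f) = (6 + f)*(-31 + f) = (-31 + f)*(6 + f))
√(K(4/I(-10, 6) - 51/102) + 3705) = √((-186 + (4/(6 - 10*6) - 51/102)² - 25*(4/(6 - 10*6) - 51/102)) + 3705) = √((-186 + (4/(6 - 60) - 51*1/102)² - 25*(4/(6 - 60) - 51*1/102)) + 3705) = √((-186 + (4/(-54) - ½)² - 25*(4/(-54) - ½)) + 3705) = √((-186 + (4*(-1/54) - ½)² - 25*(4*(-1/54) - ½)) + 3705) = √((-186 + (-2/27 - ½)² - 25*(-2/27 - ½)) + 3705) = √((-186 + (-31/54)² - 25*(-31/54)) + 3705) = √((-186 + 961/2916 + 775/54) + 3705) = √(-499565/2916 + 3705) = √(10304215/2916) = √10304215/54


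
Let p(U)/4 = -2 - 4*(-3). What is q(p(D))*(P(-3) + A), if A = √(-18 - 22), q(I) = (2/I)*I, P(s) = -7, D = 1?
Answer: -14 + 4*I*√10 ≈ -14.0 + 12.649*I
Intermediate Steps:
p(U) = 40 (p(U) = 4*(-2 - 4*(-3)) = 4*(-2 + 12) = 4*10 = 40)
q(I) = 2
A = 2*I*√10 (A = √(-40) = 2*I*√10 ≈ 6.3246*I)
q(p(D))*(P(-3) + A) = 2*(-7 + 2*I*√10) = -14 + 4*I*√10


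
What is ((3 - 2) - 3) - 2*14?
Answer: -30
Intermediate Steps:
((3 - 2) - 3) - 2*14 = (1 - 3) - 28 = -2 - 28 = -30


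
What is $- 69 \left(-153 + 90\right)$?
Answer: $4347$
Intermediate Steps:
$- 69 \left(-153 + 90\right) = \left(-69\right) \left(-63\right) = 4347$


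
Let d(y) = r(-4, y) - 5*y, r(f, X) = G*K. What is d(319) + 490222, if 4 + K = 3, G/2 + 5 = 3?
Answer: 488631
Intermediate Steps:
G = -4 (G = -10 + 2*3 = -10 + 6 = -4)
K = -1 (K = -4 + 3 = -1)
r(f, X) = 4 (r(f, X) = -4*(-1) = 4)
d(y) = 4 - 5*y
d(319) + 490222 = (4 - 5*319) + 490222 = (4 - 1595) + 490222 = -1591 + 490222 = 488631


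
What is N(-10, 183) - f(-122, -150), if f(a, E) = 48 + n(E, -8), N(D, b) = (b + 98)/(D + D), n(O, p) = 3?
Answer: -1301/20 ≈ -65.050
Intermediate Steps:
N(D, b) = (98 + b)/(2*D) (N(D, b) = (98 + b)/((2*D)) = (98 + b)*(1/(2*D)) = (98 + b)/(2*D))
f(a, E) = 51 (f(a, E) = 48 + 3 = 51)
N(-10, 183) - f(-122, -150) = (1/2)*(98 + 183)/(-10) - 1*51 = (1/2)*(-1/10)*281 - 51 = -281/20 - 51 = -1301/20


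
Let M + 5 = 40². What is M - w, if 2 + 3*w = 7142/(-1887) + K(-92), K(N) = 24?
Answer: 8994923/5661 ≈ 1588.9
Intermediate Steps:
w = 34372/5661 (w = -⅔ + (7142/(-1887) + 24)/3 = -⅔ + (7142*(-1/1887) + 24)/3 = -⅔ + (-7142/1887 + 24)/3 = -⅔ + (⅓)*(38146/1887) = -⅔ + 38146/5661 = 34372/5661 ≈ 6.0717)
M = 1595 (M = -5 + 40² = -5 + 1600 = 1595)
M - w = 1595 - 1*34372/5661 = 1595 - 34372/5661 = 8994923/5661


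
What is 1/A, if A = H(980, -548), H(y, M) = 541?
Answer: 1/541 ≈ 0.0018484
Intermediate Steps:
A = 541
1/A = 1/541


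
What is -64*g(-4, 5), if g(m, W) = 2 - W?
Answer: 192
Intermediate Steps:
-64*g(-4, 5) = -64*(2 - 1*5) = -64*(2 - 5) = -64*(-3) = 192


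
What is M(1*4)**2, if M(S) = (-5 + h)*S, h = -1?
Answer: 576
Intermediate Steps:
M(S) = -6*S (M(S) = (-5 - 1)*S = -6*S)
M(1*4)**2 = (-6*4)**2 = (-24)**2 = 576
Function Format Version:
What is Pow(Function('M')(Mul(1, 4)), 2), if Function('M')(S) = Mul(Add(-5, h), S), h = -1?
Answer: 576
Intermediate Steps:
Function('M')(S) = Mul(-6, S) (Function('M')(S) = Mul(Add(-5, -1), S) = Mul(-6, S))
Pow(Function('M')(Mul(1, 4)), 2) = Pow(Mul(-6, Mul(1, 4)), 2) = Pow(Mul(-6, 4), 2) = Pow(-24, 2) = 576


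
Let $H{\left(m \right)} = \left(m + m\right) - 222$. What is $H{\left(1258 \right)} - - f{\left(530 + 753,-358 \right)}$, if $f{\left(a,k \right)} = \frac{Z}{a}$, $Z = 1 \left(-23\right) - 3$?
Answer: $\frac{2943176}{1283} \approx 2294.0$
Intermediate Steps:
$H{\left(m \right)} = -222 + 2 m$ ($H{\left(m \right)} = 2 m - 222 = -222 + 2 m$)
$Z = -26$ ($Z = -23 - 3 = -26$)
$f{\left(a,k \right)} = - \frac{26}{a}$
$H{\left(1258 \right)} - - f{\left(530 + 753,-358 \right)} = \left(-222 + 2 \cdot 1258\right) - - \frac{-26}{530 + 753} = \left(-222 + 2516\right) - - \frac{-26}{1283} = 2294 - - \frac{-26}{1283} = 2294 - \left(-1\right) \left(- \frac{26}{1283}\right) = 2294 - \frac{26}{1283} = \frac{2943176}{1283}$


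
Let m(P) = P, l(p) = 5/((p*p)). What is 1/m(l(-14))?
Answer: 196/5 ≈ 39.200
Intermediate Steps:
l(p) = 5/p**2 (l(p) = 5/(p**2) = 5/p**2)
1/m(l(-14)) = 1/(5/(-14)**2) = 1/(5*(1/196)) = 1/(5/196) = 196/5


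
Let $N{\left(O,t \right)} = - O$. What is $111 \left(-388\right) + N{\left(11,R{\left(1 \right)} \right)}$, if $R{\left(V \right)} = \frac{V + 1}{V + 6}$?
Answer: $-43079$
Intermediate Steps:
$R{\left(V \right)} = \frac{1 + V}{6 + V}$
$111 \left(-388\right) + N{\left(11,R{\left(1 \right)} \right)} = 111 \left(-388\right) - 11 = -43068 - 11 = -43079$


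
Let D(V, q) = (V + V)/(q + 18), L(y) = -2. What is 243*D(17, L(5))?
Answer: 4131/8 ≈ 516.38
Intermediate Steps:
D(V, q) = 2*V/(18 + q) (D(V, q) = (2*V)/(18 + q) = 2*V/(18 + q))
243*D(17, L(5)) = 243*(2*17/(18 - 2)) = 243*(2*17/16) = 243*(2*17*(1/16)) = 243*(17/8) = 4131/8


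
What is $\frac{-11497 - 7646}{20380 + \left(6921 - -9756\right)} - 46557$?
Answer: $- \frac{1725281892}{37057} \approx -46558.0$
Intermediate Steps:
$\frac{-11497 - 7646}{20380 + \left(6921 - -9756\right)} - 46557 = - \frac{19143}{20380 + \left(6921 + 9756\right)} - 46557 = - \frac{19143}{20380 + 16677} - 46557 = - \frac{19143}{37057} - 46557 = - \frac{1725281892}{37057}$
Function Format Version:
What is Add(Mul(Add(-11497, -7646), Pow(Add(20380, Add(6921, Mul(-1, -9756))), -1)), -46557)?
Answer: Rational(-1725281892, 37057) ≈ -46558.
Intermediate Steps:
Add(Mul(Add(-11497, -7646), Pow(Add(20380, Add(6921, Mul(-1, -9756))), -1)), -46557) = Add(Mul(-19143, Pow(Add(20380, Add(6921, 9756)), -1)), -46557) = Add(Mul(-19143, Pow(Add(20380, 16677), -1)), -46557) = Add(Mul(-19143, Pow(37057, -1)), -46557) = Add(Mul(-19143, Rational(1, 37057)), -46557) = Add(Rational(-19143, 37057), -46557) = Rational(-1725281892, 37057)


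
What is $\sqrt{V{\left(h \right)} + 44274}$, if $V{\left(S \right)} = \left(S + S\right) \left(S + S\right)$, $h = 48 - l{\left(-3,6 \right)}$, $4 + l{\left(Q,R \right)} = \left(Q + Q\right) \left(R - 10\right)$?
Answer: $\sqrt{47410} \approx 217.74$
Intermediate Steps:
$l{\left(Q,R \right)} = -4 + 2 Q \left(-10 + R\right)$ ($l{\left(Q,R \right)} = -4 + \left(Q + Q\right) \left(R - 10\right) = -4 + 2 Q \left(-10 + R\right)$)
$h = 28$ ($h = 48 - \left(-4 - -60 + 2 \left(-3\right) 6\right) = 48 - \left(-4 + 60 - 36\right) = 48 - 20 = 28$)
$V{\left(S \right)} = 4 S^{2}$ ($V{\left(S \right)} = 2 S 2 S = 4 S^{2}$)
$\sqrt{V{\left(h \right)} + 44274} = \sqrt{4 \cdot 28^{2} + 44274} = \sqrt{4 \cdot 784 + 44274} = \sqrt{3136 + 44274} = \sqrt{47410}$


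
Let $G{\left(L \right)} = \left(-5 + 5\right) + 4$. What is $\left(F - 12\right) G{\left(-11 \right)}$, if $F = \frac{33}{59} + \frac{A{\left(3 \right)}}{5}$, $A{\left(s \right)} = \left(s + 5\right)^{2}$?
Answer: $\frac{1604}{295} \approx 5.4373$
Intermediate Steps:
$A{\left(s \right)} = \left(5 + s\right)^{2}$
$G{\left(L \right)} = 4$ ($G{\left(L \right)} = 0 + 4 = 4$)
$F = \frac{3941}{295}$ ($F = \frac{33}{59} + \frac{\left(5 + 3\right)^{2}}{5} = 33 \cdot \frac{1}{59} + 8^{2} \cdot \frac{1}{5} = \frac{33}{59} + 64 \cdot \frac{1}{5} = \frac{33}{59} + \frac{64}{5} = \frac{3941}{295} \approx 13.359$)
$\left(F - 12\right) G{\left(-11 \right)} = \left(\frac{3941}{295} - 12\right) 4 = \frac{401}{295} \cdot 4 = \frac{1604}{295}$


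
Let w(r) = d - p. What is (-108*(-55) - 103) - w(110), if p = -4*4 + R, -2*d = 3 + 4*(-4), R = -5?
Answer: 11619/2 ≈ 5809.5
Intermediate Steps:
d = 13/2 (d = -(3 + 4*(-4))/2 = -(3 - 16)/2 = -½*(-13) = 13/2 ≈ 6.5000)
p = -21 (p = -4*4 - 5 = -16 - 5 = -21)
w(r) = 55/2 (w(r) = 13/2 - 1*(-21) = 13/2 + 21 = 55/2)
(-108*(-55) - 103) - w(110) = (-108*(-55) - 103) - 1*55/2 = (5940 - 103) - 55/2 = 5837 - 55/2 = 11619/2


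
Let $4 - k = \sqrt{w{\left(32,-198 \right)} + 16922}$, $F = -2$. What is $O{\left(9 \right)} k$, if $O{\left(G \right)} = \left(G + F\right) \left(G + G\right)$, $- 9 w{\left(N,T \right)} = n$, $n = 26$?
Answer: $504 - 168 \sqrt{9517} \approx -15885.0$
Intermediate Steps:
$w{\left(N,T \right)} = - \frac{26}{9}$ ($w{\left(N,T \right)} = \left(- \frac{1}{9}\right) 26 = - \frac{26}{9}$)
$O{\left(G \right)} = 2 G \left(-2 + G\right)$ ($O{\left(G \right)} = \left(G - 2\right) \left(G + G\right) = \left(-2 + G\right) 2 G = 2 G \left(-2 + G\right)$)
$k = 4 - \frac{4 \sqrt{9517}}{3}$ ($k = 4 - \sqrt{- \frac{26}{9} + 16922} = 4 - \sqrt{\frac{152272}{9}} = 4 - \frac{4 \sqrt{9517}}{3} \approx -126.07$)
$O{\left(9 \right)} k = 2 \cdot 9 \left(-2 + 9\right) \left(4 - \frac{4 \sqrt{9517}}{3}\right) = 2 \cdot 9 \cdot 7 \left(4 - \frac{4 \sqrt{9517}}{3}\right) = 126 \left(4 - \frac{4 \sqrt{9517}}{3}\right) = 504 - 168 \sqrt{9517}$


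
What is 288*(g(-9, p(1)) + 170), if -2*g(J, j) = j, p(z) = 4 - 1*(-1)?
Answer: 48240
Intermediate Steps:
p(z) = 5 (p(z) = 4 + 1 = 5)
g(J, j) = -j/2
288*(g(-9, p(1)) + 170) = 288*(-1/2*5 + 170) = 288*(-5/2 + 170) = 288*(335/2) = 48240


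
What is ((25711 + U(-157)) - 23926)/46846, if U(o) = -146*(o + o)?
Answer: 47629/46846 ≈ 1.0167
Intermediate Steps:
U(o) = -292*o
((25711 + U(-157)) - 23926)/46846 = ((25711 - 292*(-157)) - 23926)/46846 = ((25711 + 45844) - 23926)*(1/46846) = (71555 - 23926)*(1/46846) = 47629*(1/46846) = 47629/46846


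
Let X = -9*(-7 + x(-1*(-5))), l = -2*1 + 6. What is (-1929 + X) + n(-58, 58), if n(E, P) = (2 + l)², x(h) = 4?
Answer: -1866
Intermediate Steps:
l = 4 (l = -2 + 6 = 4)
n(E, P) = 36 (n(E, P) = (2 + 4)² = 6² = 36)
X = 27 (X = -9*(-7 + 4) = -9*(-3) = 27)
(-1929 + X) + n(-58, 58) = (-1929 + 27) + 36 = -1902 + 36 = -1866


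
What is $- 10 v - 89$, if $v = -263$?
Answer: $2541$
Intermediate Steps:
$- 10 v - 89 = \left(-10\right) \left(-263\right) - 89 = 2630 - 89 = 2541$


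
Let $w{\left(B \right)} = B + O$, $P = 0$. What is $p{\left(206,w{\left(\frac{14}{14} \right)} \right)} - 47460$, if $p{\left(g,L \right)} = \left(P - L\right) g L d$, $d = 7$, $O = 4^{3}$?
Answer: $-6139910$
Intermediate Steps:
$O = 64$
$w{\left(B \right)} = 64 + B$ ($w{\left(B \right)} = B + 64 = 64 + B$)
$p{\left(g,L \right)} = - 7 g L^{2}$ ($p{\left(g,L \right)} = \left(0 - L\right) g L 7 = - L L g 7 = - g L^{2} \cdot 7 = - 7 g L^{2}$)
$p{\left(206,w{\left(\frac{14}{14} \right)} \right)} - 47460 = \left(-7\right) 206 \left(64 + \frac{14}{14}\right)^{2} - 47460 = \left(-7\right) 206 \left(64 + 14 \cdot \frac{1}{14}\right)^{2} - 47460 = \left(-7\right) 206 \left(64 + 1\right)^{2} - 47460 = \left(-7\right) 206 \cdot 65^{2} - 47460 = \left(-7\right) 206 \cdot 4225 - 47460 = -6092450 - 47460 = -6139910$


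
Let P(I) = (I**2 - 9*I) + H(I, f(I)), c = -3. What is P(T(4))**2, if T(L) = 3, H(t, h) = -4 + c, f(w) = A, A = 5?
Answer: 625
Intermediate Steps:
f(w) = 5
H(t, h) = -7 (H(t, h) = -4 - 3 = -7)
P(I) = -7 + I**2 - 9*I (P(I) = (I**2 - 9*I) - 7 = -7 + I**2 - 9*I)
P(T(4))**2 = (-7 + 3**2 - 9*3)**2 = (-7 + 9 - 27)**2 = (-25)**2 = 625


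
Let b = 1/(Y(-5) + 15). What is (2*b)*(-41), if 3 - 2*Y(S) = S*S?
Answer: -41/2 ≈ -20.500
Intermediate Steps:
Y(S) = 3/2 - S²/2 (Y(S) = 3/2 - S*S/2 = 3/2 - S²/2)
b = ¼ (b = 1/((3/2 - ½*(-5)²) + 15) = 1/((3/2 - ½*25) + 15) = 1/((3/2 - 25/2) + 15) = 1/(-11 + 15) = 1/4 = ¼ ≈ 0.25000)
(2*b)*(-41) = (2*(¼))*(-41) = (½)*(-41) = -41/2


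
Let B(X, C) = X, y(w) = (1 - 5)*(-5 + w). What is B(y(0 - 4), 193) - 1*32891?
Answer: -32855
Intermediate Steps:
y(w) = 20 - 4*w (y(w) = -4*(-5 + w) = 20 - 4*w)
B(y(0 - 4), 193) - 1*32891 = (20 - 4*(0 - 4)) - 1*32891 = (20 - 4*(-4)) - 32891 = (20 + 16) - 32891 = 36 - 32891 = -32855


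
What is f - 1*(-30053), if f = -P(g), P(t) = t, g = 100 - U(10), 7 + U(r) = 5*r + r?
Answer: 30006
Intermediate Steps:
U(r) = -7 + 6*r (U(r) = -7 + (5*r + r) = -7 + 6*r)
g = 47 (g = 100 - (-7 + 6*10) = 100 - (-7 + 60) = 100 - 1*53 = 100 - 53 = 47)
f = -47 (f = -1*47 = -47)
f - 1*(-30053) = -47 - 1*(-30053) = -47 + 30053 = 30006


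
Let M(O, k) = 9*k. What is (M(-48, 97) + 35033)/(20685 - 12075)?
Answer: 17953/4305 ≈ 4.1703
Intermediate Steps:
(M(-48, 97) + 35033)/(20685 - 12075) = (9*97 + 35033)/(20685 - 12075) = (873 + 35033)/8610 = 35906*(1/8610) = 17953/4305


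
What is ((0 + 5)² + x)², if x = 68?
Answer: 8649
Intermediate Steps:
((0 + 5)² + x)² = ((0 + 5)² + 68)² = (5² + 68)² = (25 + 68)² = 93² = 8649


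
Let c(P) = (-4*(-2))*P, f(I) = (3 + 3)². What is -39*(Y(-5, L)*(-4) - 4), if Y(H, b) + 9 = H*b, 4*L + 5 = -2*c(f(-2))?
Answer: 112047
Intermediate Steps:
f(I) = 36 (f(I) = 6² = 36)
c(P) = 8*P
L = -581/4 (L = -5/4 + (-16*36)/4 = -5/4 + (-2*288)/4 = -5/4 + (¼)*(-576) = -5/4 - 144 = -581/4 ≈ -145.25)
Y(H, b) = -9 + H*b
-39*(Y(-5, L)*(-4) - 4) = -39*((-9 - 5*(-581/4))*(-4) - 4) = -39*((-9 + 2905/4)*(-4) - 4) = -39*((2869/4)*(-4) - 4) = -39*(-2869 - 4) = -39*(-2873) = 112047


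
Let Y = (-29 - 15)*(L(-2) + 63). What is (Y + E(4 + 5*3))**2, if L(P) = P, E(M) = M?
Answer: 7102225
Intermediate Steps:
Y = -2684 (Y = (-29 - 15)*(-2 + 63) = -44*61 = -2684)
(Y + E(4 + 5*3))**2 = (-2684 + (4 + 5*3))**2 = (-2684 + (4 + 15))**2 = (-2684 + 19)**2 = (-2665)**2 = 7102225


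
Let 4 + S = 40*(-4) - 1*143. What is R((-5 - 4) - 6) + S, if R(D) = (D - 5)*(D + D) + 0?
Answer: 293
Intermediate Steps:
S = -307 (S = -4 + (40*(-4) - 1*143) = -4 + (-160 - 143) = -4 - 303 = -307)
R(D) = 2*D*(-5 + D) (R(D) = (-5 + D)*(2*D) + 0 = 2*D*(-5 + D) + 0 = 2*D*(-5 + D))
R((-5 - 4) - 6) + S = 2*((-5 - 4) - 6)*(-5 + ((-5 - 4) - 6)) - 307 = 2*(-9 - 6)*(-5 + (-9 - 6)) - 307 = 2*(-15)*(-5 - 15) - 307 = 2*(-15)*(-20) - 307 = 600 - 307 = 293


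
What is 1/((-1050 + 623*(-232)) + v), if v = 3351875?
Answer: 1/3206289 ≈ 3.1189e-7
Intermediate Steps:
1/((-1050 + 623*(-232)) + v) = 1/((-1050 + 623*(-232)) + 3351875) = 1/((-1050 - 144536) + 3351875) = 1/(-145586 + 3351875) = 1/3206289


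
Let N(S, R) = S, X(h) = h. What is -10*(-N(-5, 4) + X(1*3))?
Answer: -80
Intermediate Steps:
-10*(-N(-5, 4) + X(1*3)) = -10*(-1*(-5) + 1*3) = -10*(5 + 3) = -10*8 = -80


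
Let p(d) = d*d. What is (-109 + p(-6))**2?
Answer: 5329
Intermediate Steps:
p(d) = d**2
(-109 + p(-6))**2 = (-109 + (-6)**2)**2 = (-109 + 36)**2 = (-73)**2 = 5329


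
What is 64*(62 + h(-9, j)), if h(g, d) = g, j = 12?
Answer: 3392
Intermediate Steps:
64*(62 + h(-9, j)) = 64*(62 - 9) = 64*53 = 3392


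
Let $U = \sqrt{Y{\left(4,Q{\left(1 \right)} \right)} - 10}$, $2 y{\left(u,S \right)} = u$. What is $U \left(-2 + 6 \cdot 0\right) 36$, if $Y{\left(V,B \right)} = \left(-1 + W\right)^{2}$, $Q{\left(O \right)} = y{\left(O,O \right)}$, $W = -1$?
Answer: $- 72 i \sqrt{6} \approx - 176.36 i$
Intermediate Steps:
$y{\left(u,S \right)} = \frac{u}{2}$
$Q{\left(O \right)} = \frac{O}{2}$
$Y{\left(V,B \right)} = 4$ ($Y{\left(V,B \right)} = \left(-1 - 1\right)^{2} = \left(-2\right)^{2} = 4$)
$U = i \sqrt{6}$ ($U = \sqrt{4 - 10} = \sqrt{-6} = i \sqrt{6} \approx 2.4495 i$)
$U \left(-2 + 6 \cdot 0\right) 36 = i \sqrt{6} \left(-2 + 6 \cdot 0\right) 36 = i \sqrt{6} \left(-2 + 0\right) 36 = i \sqrt{6} \left(-2\right) 36 = - 2 i \sqrt{6} \cdot 36 = - 72 i \sqrt{6}$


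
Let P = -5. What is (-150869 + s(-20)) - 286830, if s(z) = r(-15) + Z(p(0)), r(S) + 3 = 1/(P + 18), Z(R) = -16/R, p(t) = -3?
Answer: -17070167/39 ≈ -4.3770e+5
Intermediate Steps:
r(S) = -38/13 (r(S) = -3 + 1/(-5 + 18) = -3 + 1/13 = -38/13)
s(z) = 94/39 (s(z) = -38/13 - 16/(-3) = -38/13 - 16*(-⅓) = -38/13 + 16/3 = 94/39)
(-150869 + s(-20)) - 286830 = (-150869 + 94/39) - 286830 = -5883797/39 - 286830 = -17070167/39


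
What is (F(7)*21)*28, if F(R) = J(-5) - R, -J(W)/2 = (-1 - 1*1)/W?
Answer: -22932/5 ≈ -4586.4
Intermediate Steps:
J(W) = 4/W (J(W) = -2*(-1 - 1*1)/W = -2*(-1 - 1)/W = -(-4)/W = 4/W)
F(R) = -4/5 - R (F(R) = 4/(-5) - R = 4*(-1/5) - R = -4/5 - R)
(F(7)*21)*28 = ((-4/5 - 1*7)*21)*28 = ((-4/5 - 7)*21)*28 = -39/5*21*28 = -819/5*28 = -22932/5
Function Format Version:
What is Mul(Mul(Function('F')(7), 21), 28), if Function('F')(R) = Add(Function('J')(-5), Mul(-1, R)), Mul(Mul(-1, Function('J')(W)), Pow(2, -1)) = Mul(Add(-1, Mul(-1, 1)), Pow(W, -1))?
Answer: Rational(-22932, 5) ≈ -4586.4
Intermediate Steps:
Function('J')(W) = Mul(4, Pow(W, -1)) (Function('J')(W) = Mul(-2, Mul(Add(-1, Mul(-1, 1)), Pow(W, -1))) = Mul(-2, Mul(Add(-1, -1), Pow(W, -1))) = Mul(-2, Mul(-2, Pow(W, -1))) = Mul(4, Pow(W, -1)))
Function('F')(R) = Add(Rational(-4, 5), Mul(-1, R)) (Function('F')(R) = Add(Mul(4, Pow(-5, -1)), Mul(-1, R)) = Add(Mul(4, Rational(-1, 5)), Mul(-1, R)) = Add(Rational(-4, 5), Mul(-1, R)))
Mul(Mul(Function('F')(7), 21), 28) = Mul(Mul(Add(Rational(-4, 5), Mul(-1, 7)), 21), 28) = Mul(Mul(Add(Rational(-4, 5), -7), 21), 28) = Mul(Mul(Rational(-39, 5), 21), 28) = Mul(Rational(-819, 5), 28) = Rational(-22932, 5)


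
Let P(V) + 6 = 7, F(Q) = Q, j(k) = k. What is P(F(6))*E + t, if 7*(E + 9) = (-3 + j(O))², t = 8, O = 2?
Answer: -6/7 ≈ -0.85714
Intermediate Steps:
P(V) = 1 (P(V) = -6 + 7 = 1)
E = -62/7 (E = -9 + (-3 + 2)²/7 = -9 + (⅐)*(-1)² = -9 + (⅐)*1 = -9 + ⅐ = -62/7 ≈ -8.8571)
P(F(6))*E + t = 1*(-62/7) + 8 = -62/7 + 8 = -6/7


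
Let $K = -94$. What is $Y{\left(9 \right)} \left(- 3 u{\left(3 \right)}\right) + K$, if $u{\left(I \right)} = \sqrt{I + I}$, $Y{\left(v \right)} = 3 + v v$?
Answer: $-94 - 252 \sqrt{6} \approx -711.27$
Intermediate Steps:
$Y{\left(v \right)} = 3 + v^{2}$
$u{\left(I \right)} = \sqrt{2} \sqrt{I}$ ($u{\left(I \right)} = \sqrt{2 I} = \sqrt{2} \sqrt{I}$)
$Y{\left(9 \right)} \left(- 3 u{\left(3 \right)}\right) + K = \left(3 + 9^{2}\right) \left(- 3 \sqrt{2} \sqrt{3}\right) - 94 = \left(3 + 81\right) \left(- 3 \sqrt{6}\right) - 94 = 84 \left(- 3 \sqrt{6}\right) - 94 = - 252 \sqrt{6} - 94 = -94 - 252 \sqrt{6}$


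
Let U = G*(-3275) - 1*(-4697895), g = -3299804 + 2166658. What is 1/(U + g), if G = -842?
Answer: 1/6322299 ≈ 1.5817e-7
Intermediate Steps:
g = -1133146
U = 7455445 (U = -842*(-3275) - 1*(-4697895) = 2757550 + 4697895 = 7455445)
1/(U + g) = 1/(7455445 - 1133146) = 1/6322299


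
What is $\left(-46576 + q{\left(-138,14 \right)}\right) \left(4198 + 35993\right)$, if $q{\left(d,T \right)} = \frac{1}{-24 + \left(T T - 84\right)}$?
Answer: $- \frac{164730329217}{88} \approx -1.8719 \cdot 10^{9}$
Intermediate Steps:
$q{\left(d,T \right)} = \frac{1}{-108 + T^{2}}$ ($q{\left(d,T \right)} = \frac{1}{-24 + \left(T^{2} - 84\right)} = \frac{1}{-24 + \left(-84 + T^{2}\right)} = \frac{1}{-108 + T^{2}}$)
$\left(-46576 + q{\left(-138,14 \right)}\right) \left(4198 + 35993\right) = \left(-46576 + \frac{1}{-108 + 14^{2}}\right) \left(4198 + 35993\right) = \left(-46576 + \frac{1}{-108 + 196}\right) 40191 = \left(-46576 + \frac{1}{88}\right) 40191 = \left(- \frac{4098687}{88}\right) 40191 = - \frac{164730329217}{88}$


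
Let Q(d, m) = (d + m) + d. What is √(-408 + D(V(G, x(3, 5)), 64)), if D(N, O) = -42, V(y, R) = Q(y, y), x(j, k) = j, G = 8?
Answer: 15*I*√2 ≈ 21.213*I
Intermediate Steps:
Q(d, m) = m + 2*d
V(y, R) = 3*y (V(y, R) = y + 2*y = 3*y)
√(-408 + D(V(G, x(3, 5)), 64)) = √(-408 - 42) = √(-450) = 15*I*√2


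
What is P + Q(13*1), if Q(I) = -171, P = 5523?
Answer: 5352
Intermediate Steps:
P + Q(13*1) = 5523 - 171 = 5352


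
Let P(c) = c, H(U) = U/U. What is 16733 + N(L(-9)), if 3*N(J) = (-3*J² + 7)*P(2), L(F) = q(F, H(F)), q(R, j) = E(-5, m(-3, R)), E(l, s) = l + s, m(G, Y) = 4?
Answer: 50207/3 ≈ 16736.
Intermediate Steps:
H(U) = 1
q(R, j) = -1 (q(R, j) = -5 + 4 = -1)
L(F) = -1
N(J) = 14/3 - 2*J² (N(J) = ((-3*J² + 7)*2)/3 = ((7 - 3*J²)*2)/3 = (14 - 6*J²)/3 = 14/3 - 2*J²)
16733 + N(L(-9)) = 16733 + (14/3 - 2*(-1)²) = 16733 + (14/3 - 2*1) = 16733 + (14/3 - 2) = 16733 + 8/3 = 50207/3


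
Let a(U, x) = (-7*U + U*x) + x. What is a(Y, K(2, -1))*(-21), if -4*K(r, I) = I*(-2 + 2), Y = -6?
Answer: -882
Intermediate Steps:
K(r, I) = 0 (K(r, I) = -I*(-2 + 2)/4 = -I*0/4 = -1/4*0 = 0)
a(U, x) = x - 7*U + U*x
a(Y, K(2, -1))*(-21) = (0 - 7*(-6) - 6*0)*(-21) = (0 + 42 + 0)*(-21) = 42*(-21) = -882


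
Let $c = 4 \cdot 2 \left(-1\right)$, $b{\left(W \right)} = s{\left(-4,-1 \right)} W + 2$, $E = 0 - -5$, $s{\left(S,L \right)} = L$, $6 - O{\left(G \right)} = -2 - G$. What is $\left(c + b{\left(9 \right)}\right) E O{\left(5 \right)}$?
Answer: $-975$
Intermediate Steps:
$O{\left(G \right)} = 8 + G$ ($O{\left(G \right)} = 6 - \left(-2 - G\right) = 6 + \left(2 + G\right) = 8 + G$)
$E = 5$ ($E = 0 + 5 = 5$)
$b{\left(W \right)} = 2 - W$ ($b{\left(W \right)} = - W + 2 = 2 - W$)
$c = -8$ ($c = 8 \left(-1\right) = -8$)
$\left(c + b{\left(9 \right)}\right) E O{\left(5 \right)} = \left(-8 + \left(2 - 9\right)\right) 5 \left(8 + 5\right) = \left(-8 + \left(2 - 9\right)\right) 5 \cdot 13 = \left(-8 - 7\right) 65 = \left(-15\right) 65 = -975$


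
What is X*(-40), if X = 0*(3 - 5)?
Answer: 0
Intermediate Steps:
X = 0 (X = 0*(-2) = 0)
X*(-40) = 0*(-40) = 0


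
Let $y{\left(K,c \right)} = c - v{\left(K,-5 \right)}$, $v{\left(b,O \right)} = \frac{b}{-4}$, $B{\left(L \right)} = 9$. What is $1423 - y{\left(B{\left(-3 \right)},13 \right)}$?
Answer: $\frac{5631}{4} \approx 1407.8$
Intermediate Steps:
$v{\left(b,O \right)} = - \frac{b}{4}$ ($v{\left(b,O \right)} = b \left(- \frac{1}{4}\right) = - \frac{b}{4}$)
$y{\left(K,c \right)} = c + \frac{K}{4}$ ($y{\left(K,c \right)} = c - - \frac{K}{4} = c + \frac{K}{4}$)
$1423 - y{\left(B{\left(-3 \right)},13 \right)} = 1423 - \left(13 + \frac{1}{4} \cdot 9\right) = 1423 - \left(13 + \frac{9}{4}\right) = 1423 - \frac{61}{4} = \frac{5631}{4}$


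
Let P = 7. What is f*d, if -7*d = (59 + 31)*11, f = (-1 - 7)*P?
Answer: 7920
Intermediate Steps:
f = -56 (f = (-1 - 7)*7 = -8*7 = -56)
d = -990/7 (d = -(59 + 31)*11/7 = -90*11/7 = -⅐*990 = -990/7 ≈ -141.43)
f*d = -56*(-990/7) = 7920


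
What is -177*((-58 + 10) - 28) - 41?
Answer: 13411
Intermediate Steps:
-177*((-58 + 10) - 28) - 41 = -177*(-48 - 28) - 41 = -177*(-76) - 41 = 13452 - 41 = 13411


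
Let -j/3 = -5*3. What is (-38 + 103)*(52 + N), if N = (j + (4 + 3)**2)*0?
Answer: 3380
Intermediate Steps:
j = 45 (j = -(-15)*3 = -3*(-15) = 45)
N = 0 (N = (45 + (4 + 3)**2)*0 = (45 + 7**2)*0 = (45 + 49)*0 = 94*0 = 0)
(-38 + 103)*(52 + N) = (-38 + 103)*(52 + 0) = 65*52 = 3380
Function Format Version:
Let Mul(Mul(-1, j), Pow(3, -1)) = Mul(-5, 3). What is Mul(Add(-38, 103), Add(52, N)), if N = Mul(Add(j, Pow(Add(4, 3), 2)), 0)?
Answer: 3380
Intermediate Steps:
j = 45 (j = Mul(-3, Mul(-5, 3)) = Mul(-3, -15) = 45)
N = 0 (N = Mul(Add(45, Pow(Add(4, 3), 2)), 0) = Mul(Add(45, Pow(7, 2)), 0) = Mul(Add(45, 49), 0) = Mul(94, 0) = 0)
Mul(Add(-38, 103), Add(52, N)) = Mul(Add(-38, 103), Add(52, 0)) = Mul(65, 52) = 3380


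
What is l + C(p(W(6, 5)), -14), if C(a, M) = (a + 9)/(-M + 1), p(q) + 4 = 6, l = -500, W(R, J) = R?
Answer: -7489/15 ≈ -499.27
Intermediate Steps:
p(q) = 2 (p(q) = -4 + 6 = 2)
C(a, M) = (9 + a)/(1 - M)
l + C(p(W(6, 5)), -14) = -500 + (-9 - 1*2)/(-1 - 14) = -500 + (-9 - 2)/(-15) = -500 - 1/15*(-11) = -500 + 11/15 = -7489/15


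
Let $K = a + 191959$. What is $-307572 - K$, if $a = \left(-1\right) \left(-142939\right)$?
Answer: $-642470$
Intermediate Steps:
$a = 142939$
$K = 334898$ ($K = 142939 + 191959 = 334898$)
$-307572 - K = -307572 - 334898 = -642470$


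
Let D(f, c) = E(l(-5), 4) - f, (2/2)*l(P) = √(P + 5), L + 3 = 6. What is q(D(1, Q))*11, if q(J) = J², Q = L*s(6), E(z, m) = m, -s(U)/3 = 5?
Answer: 99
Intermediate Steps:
L = 3 (L = -3 + 6 = 3)
l(P) = √(5 + P) (l(P) = √(P + 5) = √(5 + P))
s(U) = -15 (s(U) = -3*5 = -15)
Q = -45 (Q = 3*(-15) = -45)
D(f, c) = 4 - f
q(D(1, Q))*11 = (4 - 1*1)²*11 = (4 - 1)²*11 = 3²*11 = 9*11 = 99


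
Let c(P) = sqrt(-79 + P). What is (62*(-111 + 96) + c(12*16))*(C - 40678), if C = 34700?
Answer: 5559540 - 5978*sqrt(113) ≈ 5.4960e+6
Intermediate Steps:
(62*(-111 + 96) + c(12*16))*(C - 40678) = (62*(-111 + 96) + sqrt(-79 + 12*16))*(34700 - 40678) = (62*(-15) + sqrt(-79 + 192))*(-5978) = (-930 + sqrt(113))*(-5978) = 5559540 - 5978*sqrt(113)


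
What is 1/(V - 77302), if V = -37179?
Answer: -1/114481 ≈ -8.7351e-6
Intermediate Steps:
1/(V - 77302) = 1/(-37179 - 77302) = 1/(-114481) = -1/114481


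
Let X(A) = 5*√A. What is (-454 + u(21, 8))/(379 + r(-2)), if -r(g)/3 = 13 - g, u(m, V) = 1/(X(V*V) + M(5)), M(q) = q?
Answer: -20429/15030 ≈ -1.3592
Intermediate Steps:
u(m, V) = 1/(5 + 5*√(V²)) (u(m, V) = 1/(5*√(V*V) + 5) = 1/(5*√(V²) + 5) = 1/(5 + 5*√(V²)))
r(g) = -39 + 3*g (r(g) = -3*(13 - g) = -39 + 3*g)
(-454 + u(21, 8))/(379 + r(-2)) = (-454 + 1/(5*(1 + √(8²))))/(379 + (-39 + 3*(-2))) = (-454 + 1/(5*(1 + √64)))/(379 + (-39 - 6)) = (-454 + 1/(5*(1 + 8)))/(379 - 45) = (-454 + (⅕)/9)/334 = (-454 + (⅕)*(⅑))*(1/334) = (-454 + 1/45)*(1/334) = -20429/45*1/334 = -20429/15030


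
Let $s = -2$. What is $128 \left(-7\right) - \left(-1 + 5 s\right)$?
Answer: $-885$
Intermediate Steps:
$128 \left(-7\right) - \left(-1 + 5 s\right) = 128 \left(-7\right) - -11 = -896 + \left(10 + 1\right) = -896 + 11 = -885$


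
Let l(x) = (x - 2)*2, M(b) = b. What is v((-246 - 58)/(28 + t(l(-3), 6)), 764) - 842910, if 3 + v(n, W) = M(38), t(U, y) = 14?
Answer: -842875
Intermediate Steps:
l(x) = -4 + 2*x (l(x) = (-2 + x)*2 = -4 + 2*x)
v(n, W) = 35 (v(n, W) = -3 + 38 = 35)
v((-246 - 58)/(28 + t(l(-3), 6)), 764) - 842910 = 35 - 842910 = -842875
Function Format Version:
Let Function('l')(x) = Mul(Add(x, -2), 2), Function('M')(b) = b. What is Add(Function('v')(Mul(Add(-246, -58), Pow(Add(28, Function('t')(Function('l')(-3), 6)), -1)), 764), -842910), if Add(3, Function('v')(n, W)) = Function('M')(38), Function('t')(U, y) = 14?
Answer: -842875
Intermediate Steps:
Function('l')(x) = Add(-4, Mul(2, x)) (Function('l')(x) = Mul(Add(-2, x), 2) = Add(-4, Mul(2, x)))
Function('v')(n, W) = 35 (Function('v')(n, W) = Add(-3, 38) = 35)
Add(Function('v')(Mul(Add(-246, -58), Pow(Add(28, Function('t')(Function('l')(-3), 6)), -1)), 764), -842910) = Add(35, -842910) = -842875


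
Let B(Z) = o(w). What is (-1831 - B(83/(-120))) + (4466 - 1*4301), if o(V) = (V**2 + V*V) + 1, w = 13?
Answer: -2005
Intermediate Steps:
o(V) = 1 + 2*V**2 (o(V) = (V**2 + V**2) + 1 = 2*V**2 + 1 = 1 + 2*V**2)
B(Z) = 339 (B(Z) = 1 + 2*13**2 = 1 + 2*169 = 1 + 338 = 339)
(-1831 - B(83/(-120))) + (4466 - 1*4301) = (-1831 - 1*339) + (4466 - 1*4301) = (-1831 - 339) + (4466 - 4301) = -2170 + 165 = -2005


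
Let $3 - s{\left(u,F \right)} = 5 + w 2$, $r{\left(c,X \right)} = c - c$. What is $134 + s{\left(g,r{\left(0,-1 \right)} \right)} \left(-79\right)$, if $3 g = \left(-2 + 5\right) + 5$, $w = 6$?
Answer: $1240$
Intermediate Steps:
$r{\left(c,X \right)} = 0$
$g = \frac{8}{3}$ ($g = \frac{\left(-2 + 5\right) + 5}{3} = \frac{3 + 5}{3} = \frac{1}{3} \cdot 8 = \frac{8}{3} \approx 2.6667$)
$s{\left(u,F \right)} = -14$ ($s{\left(u,F \right)} = 3 - \left(5 + 6 \cdot 2\right) = 3 - \left(5 + 12\right) = 3 - 17 = -14$)
$134 + s{\left(g,r{\left(0,-1 \right)} \right)} \left(-79\right) = 134 - -1106 = 134 + 1106 = 1240$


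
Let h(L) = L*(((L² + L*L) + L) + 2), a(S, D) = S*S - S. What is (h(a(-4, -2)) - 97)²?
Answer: 267093649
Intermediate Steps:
a(S, D) = S² - S
h(L) = L*(2 + L + 2*L²) (h(L) = L*(((L² + L²) + L) + 2) = L*((2*L² + L) + 2) = L*((L + 2*L²) + 2) = L*(2 + L + 2*L²))
(h(a(-4, -2)) - 97)² = ((-4*(-1 - 4))*(2 - 4*(-1 - 4) + 2*(-4*(-1 - 4))²) - 97)² = ((-4*(-5))*(2 - 4*(-5) + 2*(-4*(-5))²) - 97)² = (20*(2 + 20 + 2*20²) - 97)² = (20*(2 + 20 + 2*400) - 97)² = (20*(2 + 20 + 800) - 97)² = (20*822 - 97)² = (16440 - 97)² = 16343² = 267093649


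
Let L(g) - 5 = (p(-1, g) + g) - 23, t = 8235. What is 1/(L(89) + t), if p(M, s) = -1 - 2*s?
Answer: 1/8127 ≈ 0.00012305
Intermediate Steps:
L(g) = -19 - g (L(g) = 5 + (((-1 - 2*g) + g) - 23) = 5 + ((-1 - g) - 23) = 5 + (-24 - g) = -19 - g)
1/(L(89) + t) = 1/((-19 - 1*89) + 8235) = 1/((-19 - 89) + 8235) = 1/(-108 + 8235) = 1/8127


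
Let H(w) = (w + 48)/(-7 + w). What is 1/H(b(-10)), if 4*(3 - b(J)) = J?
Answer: -3/107 ≈ -0.028037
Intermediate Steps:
b(J) = 3 - J/4
H(w) = (48 + w)/(-7 + w)
1/H(b(-10)) = 1/((48 + (3 - 1/4*(-10)))/(-7 + (3 - 1/4*(-10)))) = 1/((48 + (3 + 5/2))/(-7 + (3 + 5/2))) = 1/((48 + 11/2)/(-7 + 11/2)) = 1/((107/2)/(-3/2)) = 1/(-2/3*107/2) = 1/(-107/3) = -3/107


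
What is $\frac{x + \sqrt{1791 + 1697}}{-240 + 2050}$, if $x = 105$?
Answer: $\frac{21}{362} + \frac{2 \sqrt{218}}{905} \approx 0.090641$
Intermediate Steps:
$\frac{x + \sqrt{1791 + 1697}}{-240 + 2050} = \frac{105 + \sqrt{1791 + 1697}}{-240 + 2050} = \frac{105 + \sqrt{3488}}{1810} = \left(105 + 4 \sqrt{218}\right) \frac{1}{1810} = \frac{21}{362} + \frac{2 \sqrt{218}}{905}$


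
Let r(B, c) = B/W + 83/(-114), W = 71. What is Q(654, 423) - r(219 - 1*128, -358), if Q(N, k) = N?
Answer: 5288995/8094 ≈ 653.45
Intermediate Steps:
r(B, c) = -83/114 + B/71 (r(B, c) = B/71 + 83/(-114) = B*(1/71) + 83*(-1/114) = B/71 - 83/114 = -83/114 + B/71)
Q(654, 423) - r(219 - 1*128, -358) = 654 - (-83/114 + (219 - 1*128)/71) = 654 - (-83/114 + (219 - 128)/71) = 654 - (-83/114 + (1/71)*91) = 654 - (-83/114 + 91/71) = 654 - 1*4481/8094 = 654 - 4481/8094 = 5288995/8094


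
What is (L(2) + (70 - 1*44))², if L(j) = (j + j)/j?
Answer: 784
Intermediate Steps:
L(j) = 2 (L(j) = (2*j)/j = 2)
(L(2) + (70 - 1*44))² = (2 + (70 - 1*44))² = (2 + (70 - 44))² = (2 + 26)² = 28² = 784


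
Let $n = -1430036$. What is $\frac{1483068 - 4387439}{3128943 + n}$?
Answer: $- \frac{2904371}{1698907} \approx -1.7096$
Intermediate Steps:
$\frac{1483068 - 4387439}{3128943 + n} = \frac{1483068 - 4387439}{3128943 - 1430036} = - \frac{2904371}{1698907}$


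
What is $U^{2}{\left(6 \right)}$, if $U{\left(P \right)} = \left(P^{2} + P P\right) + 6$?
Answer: $6084$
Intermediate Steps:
$U{\left(P \right)} = 6 + 2 P^{2}$ ($U{\left(P \right)} = \left(P^{2} + P^{2}\right) + 6 = 2 P^{2} + 6 = 6 + 2 P^{2}$)
$U^{2}{\left(6 \right)} = \left(6 + 2 \cdot 6^{2}\right)^{2} = \left(6 + 2 \cdot 36\right)^{2} = \left(6 + 72\right)^{2} = 78^{2} = 6084$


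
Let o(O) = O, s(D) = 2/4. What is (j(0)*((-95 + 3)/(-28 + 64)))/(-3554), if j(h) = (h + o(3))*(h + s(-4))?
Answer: 23/21324 ≈ 0.0010786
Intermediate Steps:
s(D) = ½ (s(D) = 2*(¼) = ½)
j(h) = (½ + h)*(3 + h) (j(h) = (h + 3)*(h + ½) = (3 + h)*(½ + h) = (½ + h)*(3 + h))
(j(0)*((-95 + 3)/(-28 + 64)))/(-3554) = ((3/2 + 0² + (7/2)*0)*((-95 + 3)/(-28 + 64)))/(-3554) = ((3/2 + 0 + 0)*(-92/36))*(-1/3554) = (3*(-92*1/36)/2)*(-1/3554) = ((3/2)*(-23/9))*(-1/3554) = -23/6*(-1/3554) = 23/21324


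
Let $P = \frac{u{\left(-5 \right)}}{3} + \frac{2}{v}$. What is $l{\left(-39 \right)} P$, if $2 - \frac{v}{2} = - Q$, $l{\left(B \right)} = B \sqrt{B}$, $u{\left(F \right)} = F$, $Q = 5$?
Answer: $\frac{416 i \sqrt{39}}{7} \approx 371.13 i$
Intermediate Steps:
$l{\left(B \right)} = B^{\frac{3}{2}}$
$v = 14$ ($v = 4 - 2 \left(\left(-1\right) 5\right) = 4 - -10 = 4 + 10 = 14$)
$P = - \frac{32}{21}$ ($P = - \frac{5}{3} + \frac{2}{14} = \left(-5\right) \frac{1}{3} + 2 \cdot \frac{1}{14} = - \frac{5}{3} + \frac{1}{7} = - \frac{32}{21} \approx -1.5238$)
$l{\left(-39 \right)} P = \left(-39\right)^{\frac{3}{2}} \left(- \frac{32}{21}\right) = - 39 i \sqrt{39} \left(- \frac{32}{21}\right) = \frac{416 i \sqrt{39}}{7}$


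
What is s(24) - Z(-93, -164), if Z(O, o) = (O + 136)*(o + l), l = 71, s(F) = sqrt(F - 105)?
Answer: 3999 + 9*I ≈ 3999.0 + 9.0*I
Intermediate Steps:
s(F) = sqrt(-105 + F)
Z(O, o) = (71 + o)*(136 + O) (Z(O, o) = (O + 136)*(o + 71) = (136 + O)*(71 + o) = (71 + o)*(136 + O))
s(24) - Z(-93, -164) = sqrt(-105 + 24) - (9656 + 71*(-93) + 136*(-164) - 93*(-164)) = sqrt(-81) - (9656 - 6603 - 22304 + 15252) = 9*I - 1*(-3999) = 9*I + 3999 = 3999 + 9*I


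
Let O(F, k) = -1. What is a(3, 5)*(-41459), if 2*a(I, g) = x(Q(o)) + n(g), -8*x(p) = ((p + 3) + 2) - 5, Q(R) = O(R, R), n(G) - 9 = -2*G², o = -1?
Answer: 13557093/16 ≈ 8.4732e+5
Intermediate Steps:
n(G) = 9 - 2*G²
Q(R) = -1
x(p) = -p/8 (x(p) = -(((p + 3) + 2) - 5)/8 = -(((3 + p) + 2) - 5)/8 = -((5 + p) - 5)/8 = -p/8)
a(I, g) = 73/16 - g² (a(I, g) = (-⅛*(-1) + (9 - 2*g²))/2 = (⅛ + (9 - 2*g²))/2 = (73/8 - 2*g²)/2 = 73/16 - g²)
a(3, 5)*(-41459) = (73/16 - 1*5²)*(-41459) = (73/16 - 1*25)*(-41459) = (73/16 - 25)*(-41459) = -327/16*(-41459) = 13557093/16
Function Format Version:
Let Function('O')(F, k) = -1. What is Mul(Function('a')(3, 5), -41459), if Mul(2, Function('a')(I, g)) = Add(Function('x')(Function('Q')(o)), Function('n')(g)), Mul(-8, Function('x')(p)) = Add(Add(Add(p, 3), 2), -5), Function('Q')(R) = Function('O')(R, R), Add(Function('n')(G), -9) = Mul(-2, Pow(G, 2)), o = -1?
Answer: Rational(13557093, 16) ≈ 8.4732e+5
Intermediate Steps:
Function('n')(G) = Add(9, Mul(-2, Pow(G, 2)))
Function('Q')(R) = -1
Function('x')(p) = Mul(Rational(-1, 8), p) (Function('x')(p) = Mul(Rational(-1, 8), Add(Add(Add(p, 3), 2), -5)) = Mul(Rational(-1, 8), Add(Add(Add(3, p), 2), -5)) = Mul(Rational(-1, 8), Add(Add(5, p), -5)) = Mul(Rational(-1, 8), p))
Function('a')(I, g) = Add(Rational(73, 16), Mul(-1, Pow(g, 2))) (Function('a')(I, g) = Mul(Rational(1, 2), Add(Mul(Rational(-1, 8), -1), Add(9, Mul(-2, Pow(g, 2))))) = Mul(Rational(1, 2), Add(Rational(1, 8), Add(9, Mul(-2, Pow(g, 2))))) = Mul(Rational(1, 2), Add(Rational(73, 8), Mul(-2, Pow(g, 2)))) = Add(Rational(73, 16), Mul(-1, Pow(g, 2))))
Mul(Function('a')(3, 5), -41459) = Mul(Add(Rational(73, 16), Mul(-1, Pow(5, 2))), -41459) = Mul(Add(Rational(73, 16), Mul(-1, 25)), -41459) = Mul(Add(Rational(73, 16), -25), -41459) = Mul(Rational(-327, 16), -41459) = Rational(13557093, 16)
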